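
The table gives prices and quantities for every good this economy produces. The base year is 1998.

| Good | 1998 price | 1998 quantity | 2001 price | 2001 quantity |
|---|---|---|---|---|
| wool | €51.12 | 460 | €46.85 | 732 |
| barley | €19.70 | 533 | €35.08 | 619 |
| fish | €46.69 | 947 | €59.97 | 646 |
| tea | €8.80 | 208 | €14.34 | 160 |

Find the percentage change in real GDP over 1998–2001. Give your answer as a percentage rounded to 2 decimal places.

1.40%

Real GDP 1998 = Nominal GDP 1998 = 51.12·460 + 19.70·533 + 46.69·947 + 8.80·208 = 80061.13.
Real GDP 2001 (at 1998 prices) = 51.12·732 + 19.70·619 + 46.69·646 + 8.80·160 = 81183.88.
Real growth = 81183.88/80061.13 − 1 = 0.0140.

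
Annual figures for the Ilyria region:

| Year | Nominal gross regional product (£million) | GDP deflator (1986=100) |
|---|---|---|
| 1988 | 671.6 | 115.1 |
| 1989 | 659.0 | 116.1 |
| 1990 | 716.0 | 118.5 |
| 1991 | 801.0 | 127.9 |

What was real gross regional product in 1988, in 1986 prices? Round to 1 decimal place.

Real gross regional product 1988 = 671.6 / 1.151 = 583.49.

£583.5 million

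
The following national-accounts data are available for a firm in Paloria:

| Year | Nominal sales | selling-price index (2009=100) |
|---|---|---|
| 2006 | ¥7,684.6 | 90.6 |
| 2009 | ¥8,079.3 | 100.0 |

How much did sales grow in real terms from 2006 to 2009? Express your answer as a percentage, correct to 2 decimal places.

Real sales 2006 = 7684.6 / 0.906 = 8481.90.
Real sales 2009 = 8079.3 / 1.000 = 8079.30.
Real growth = 8079.30 / 8481.90 − 1 = -0.0475.

-4.75%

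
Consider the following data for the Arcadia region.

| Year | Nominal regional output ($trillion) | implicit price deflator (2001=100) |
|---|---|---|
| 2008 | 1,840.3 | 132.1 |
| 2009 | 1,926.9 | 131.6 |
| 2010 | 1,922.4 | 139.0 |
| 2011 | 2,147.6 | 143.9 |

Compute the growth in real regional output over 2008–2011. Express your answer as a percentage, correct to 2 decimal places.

Real regional output 2008 = 1840.3/1.321 = 1393.11.
Real regional output 2011 = 2147.6/1.439 = 1492.43.
Change = 1492.43/1393.11 − 1 = 0.0713.

7.13%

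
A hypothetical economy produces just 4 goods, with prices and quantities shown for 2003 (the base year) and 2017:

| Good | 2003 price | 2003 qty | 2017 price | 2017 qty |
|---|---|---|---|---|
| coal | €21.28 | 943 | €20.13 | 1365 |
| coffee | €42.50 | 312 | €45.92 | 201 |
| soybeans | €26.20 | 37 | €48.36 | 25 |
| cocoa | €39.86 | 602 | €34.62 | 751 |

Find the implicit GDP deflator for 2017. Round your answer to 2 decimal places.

Nominal GDP 2017 = 20.13·1365 + 45.92·201 + 48.36·25 + 34.62·751 = 63915.99.
Real GDP 2017 (at 2003 prices) = 21.28·1365 + 42.50·201 + 26.20·25 + 39.86·751 = 68179.56.
Deflator = Nominal/Real × 100 = 63915.99/68179.56 × 100 = 93.747.

93.75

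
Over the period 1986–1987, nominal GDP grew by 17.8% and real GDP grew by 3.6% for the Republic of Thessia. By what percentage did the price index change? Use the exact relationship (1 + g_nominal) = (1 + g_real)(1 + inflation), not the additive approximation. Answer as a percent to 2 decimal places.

(1 + g_nom) = (1 + g_real)(1 + π), so π = 1.1780 / 1.0360 − 1 = 0.13707.

13.71%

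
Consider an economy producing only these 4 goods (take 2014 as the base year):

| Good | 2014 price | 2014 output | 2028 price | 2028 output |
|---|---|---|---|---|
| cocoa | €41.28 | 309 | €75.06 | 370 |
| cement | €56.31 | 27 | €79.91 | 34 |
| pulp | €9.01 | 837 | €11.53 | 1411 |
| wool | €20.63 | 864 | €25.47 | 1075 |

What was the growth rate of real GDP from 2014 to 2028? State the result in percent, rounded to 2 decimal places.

Real GDP 2014 = Nominal GDP 2014 = 41.28·309 + 56.31·27 + 9.01·837 + 20.63·864 = 39641.58.
Real GDP 2028 (at 2014 prices) = 41.28·370 + 56.31·34 + 9.01·1411 + 20.63·1075 = 52078.50.
Real growth = 52078.50/39641.58 − 1 = 0.3137.

31.37%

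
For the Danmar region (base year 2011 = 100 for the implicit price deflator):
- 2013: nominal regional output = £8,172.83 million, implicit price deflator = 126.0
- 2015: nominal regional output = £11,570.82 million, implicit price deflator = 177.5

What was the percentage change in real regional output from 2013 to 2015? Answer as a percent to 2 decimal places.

Deflate each year: 2013 → 8172.83/1.260 = 6486.37; 2015 → 11570.82/1.775 = 6518.77.
So real regional output changed by 6518.77/6486.37 − 1 = 0.0050, i.e. 0.50%.

0.50%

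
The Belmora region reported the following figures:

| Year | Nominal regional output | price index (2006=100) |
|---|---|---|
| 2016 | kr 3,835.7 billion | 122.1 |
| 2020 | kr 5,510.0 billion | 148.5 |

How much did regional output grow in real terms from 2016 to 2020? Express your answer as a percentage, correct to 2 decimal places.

Deflate each year: 2016 → 3835.7/1.221 = 3141.44; 2020 → 5510.0/1.485 = 3710.44.
So real regional output changed by 3710.44/3141.44 − 1 = 0.1811, i.e. 18.11%.

18.11%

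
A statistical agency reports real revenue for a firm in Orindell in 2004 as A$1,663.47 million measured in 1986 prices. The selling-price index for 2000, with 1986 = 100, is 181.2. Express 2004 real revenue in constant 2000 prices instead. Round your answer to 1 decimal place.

A$3,014.2 million

Real revenue in 2000 prices = Real revenue in 1986 prices × (P_2000/P_1986) = 1663.47 × 1.812 = 3014.21.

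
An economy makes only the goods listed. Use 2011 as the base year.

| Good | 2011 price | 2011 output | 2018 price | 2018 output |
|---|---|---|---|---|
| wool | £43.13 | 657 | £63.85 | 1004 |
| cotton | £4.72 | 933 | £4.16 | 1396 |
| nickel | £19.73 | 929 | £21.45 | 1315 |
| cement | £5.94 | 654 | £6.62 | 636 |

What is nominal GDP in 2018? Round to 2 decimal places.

£102329.83

Nominal GDP 2018 = Σ (p_2018 × q_2018) = 63.85·1004 + 4.16·1396 + 21.45·1315 + 6.62·636 = 102329.83.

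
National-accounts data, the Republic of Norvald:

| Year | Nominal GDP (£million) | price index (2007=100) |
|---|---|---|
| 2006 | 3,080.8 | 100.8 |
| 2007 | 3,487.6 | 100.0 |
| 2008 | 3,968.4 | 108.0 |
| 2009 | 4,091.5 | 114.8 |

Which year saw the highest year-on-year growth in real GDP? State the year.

2007

2007: real = 3487.6/1.000 = 3487.60; growth vs 2006 (3056.35) = 14.11%.
2008: real = 3968.4/1.080 = 3674.44; growth vs 2007 (3487.60) = 5.36%.
2009: real = 4091.5/1.148 = 3564.02; growth vs 2008 (3674.44) = -3.01%.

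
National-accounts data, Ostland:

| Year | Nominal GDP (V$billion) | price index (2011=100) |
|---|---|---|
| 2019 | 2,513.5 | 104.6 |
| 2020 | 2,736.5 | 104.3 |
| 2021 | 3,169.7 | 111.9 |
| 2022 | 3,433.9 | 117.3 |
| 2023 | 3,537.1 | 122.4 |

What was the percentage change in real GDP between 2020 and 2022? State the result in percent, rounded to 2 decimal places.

Real GDP 2020 = 2736.5/1.043 = 2623.68.
Real GDP 2022 = 3433.9/1.173 = 2927.45.
Change = 2927.45/2623.68 − 1 = 0.1158.

11.58%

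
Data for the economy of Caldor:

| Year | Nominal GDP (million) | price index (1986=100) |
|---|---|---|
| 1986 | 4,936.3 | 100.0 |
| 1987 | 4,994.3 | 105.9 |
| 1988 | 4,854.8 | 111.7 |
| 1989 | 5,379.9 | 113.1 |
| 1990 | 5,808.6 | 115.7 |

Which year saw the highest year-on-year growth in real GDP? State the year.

1987: real = 4994.3/1.059 = 4716.05; growth vs 1986 (4936.30) = -4.46%.
1988: real = 4854.8/1.117 = 4346.28; growth vs 1987 (4716.05) = -7.84%.
1989: real = 5379.9/1.131 = 4756.76; growth vs 1988 (4346.28) = 9.44%.
1990: real = 5808.6/1.157 = 5020.40; growth vs 1989 (4756.76) = 5.54%.

1989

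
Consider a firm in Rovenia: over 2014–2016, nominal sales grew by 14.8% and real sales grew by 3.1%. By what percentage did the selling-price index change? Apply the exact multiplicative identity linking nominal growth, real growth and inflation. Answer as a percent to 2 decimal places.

11.35%

(1 + g_nom) = (1 + g_real)(1 + π), so π = 1.1480 / 1.0310 − 1 = 0.11348.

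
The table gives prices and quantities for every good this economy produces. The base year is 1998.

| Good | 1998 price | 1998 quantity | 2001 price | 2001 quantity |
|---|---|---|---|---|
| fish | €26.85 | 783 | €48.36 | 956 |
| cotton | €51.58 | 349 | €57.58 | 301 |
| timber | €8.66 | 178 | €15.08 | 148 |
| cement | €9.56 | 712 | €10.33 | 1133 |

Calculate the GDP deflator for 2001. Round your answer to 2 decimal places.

145.38

Nominal GDP 2001 = 48.36·956 + 57.58·301 + 15.08·148 + 10.33·1133 = 77499.47.
Real GDP 2001 (at 1998 prices) = 26.85·956 + 51.58·301 + 8.66·148 + 9.56·1133 = 53307.34.
Deflator = Nominal/Real × 100 = 77499.47/53307.34 × 100 = 145.382.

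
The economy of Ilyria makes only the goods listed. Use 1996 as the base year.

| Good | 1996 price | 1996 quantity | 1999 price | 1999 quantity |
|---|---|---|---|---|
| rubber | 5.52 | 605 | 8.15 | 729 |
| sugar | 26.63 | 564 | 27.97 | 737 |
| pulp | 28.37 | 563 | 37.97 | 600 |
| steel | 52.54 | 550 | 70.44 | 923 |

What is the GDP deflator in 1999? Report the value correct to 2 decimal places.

128.25

Nominal GDP 1999 = 8.15·729 + 27.97·737 + 37.97·600 + 70.44·923 = 114353.36.
Real GDP 1999 (at 1996 prices) = 5.52·729 + 26.63·737 + 28.37·600 + 52.54·923 = 89166.81.
Deflator = Nominal/Real × 100 = 114353.36/89166.81 × 100 = 128.247.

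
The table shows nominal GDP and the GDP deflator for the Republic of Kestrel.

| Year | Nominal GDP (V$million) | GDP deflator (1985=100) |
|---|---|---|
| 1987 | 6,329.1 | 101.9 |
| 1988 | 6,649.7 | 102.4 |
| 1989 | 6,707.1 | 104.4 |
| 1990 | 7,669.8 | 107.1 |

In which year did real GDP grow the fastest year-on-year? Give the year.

1988: real = 6649.7/1.024 = 6493.85; growth vs 1987 (6211.09) = 4.55%.
1989: real = 6707.1/1.044 = 6424.43; growth vs 1988 (6493.85) = -1.07%.
1990: real = 7669.8/1.071 = 7161.34; growth vs 1989 (6424.43) = 11.47%.

1990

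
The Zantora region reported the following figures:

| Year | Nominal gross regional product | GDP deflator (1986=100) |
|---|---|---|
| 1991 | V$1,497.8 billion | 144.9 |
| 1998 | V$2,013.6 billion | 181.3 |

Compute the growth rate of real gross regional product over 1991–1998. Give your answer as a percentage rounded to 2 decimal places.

7.45%

Deflate each year: 1991 → 1497.8/1.449 = 1033.68; 1998 → 2013.6/1.813 = 1110.65.
So real gross regional product changed by 1110.65/1033.68 − 1 = 0.0745, i.e. 7.45%.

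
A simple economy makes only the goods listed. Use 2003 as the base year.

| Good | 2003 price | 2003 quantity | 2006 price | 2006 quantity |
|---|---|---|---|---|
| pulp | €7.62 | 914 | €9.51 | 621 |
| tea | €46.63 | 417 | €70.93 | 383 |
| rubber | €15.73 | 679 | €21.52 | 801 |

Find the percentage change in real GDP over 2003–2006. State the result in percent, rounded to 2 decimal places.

-5.12%

Real GDP 2003 = Nominal GDP 2003 = 7.62·914 + 46.63·417 + 15.73·679 = 37090.06.
Real GDP 2006 (at 2003 prices) = 7.62·621 + 46.63·383 + 15.73·801 = 35191.04.
Real growth = 35191.04/37090.06 − 1 = -0.0512.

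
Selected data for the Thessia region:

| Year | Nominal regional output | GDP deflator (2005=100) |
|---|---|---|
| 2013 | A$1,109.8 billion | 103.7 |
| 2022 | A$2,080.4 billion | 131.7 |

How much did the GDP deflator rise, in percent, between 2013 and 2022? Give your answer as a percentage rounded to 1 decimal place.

Price-level change = 131.7 / 103.7 − 1 = 0.2700.

27.0%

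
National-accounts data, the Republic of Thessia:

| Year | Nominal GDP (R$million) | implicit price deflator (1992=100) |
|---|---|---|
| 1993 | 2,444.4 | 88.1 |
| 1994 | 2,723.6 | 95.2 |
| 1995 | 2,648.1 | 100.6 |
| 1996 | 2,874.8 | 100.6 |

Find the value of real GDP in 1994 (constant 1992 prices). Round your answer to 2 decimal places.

Real GDP 1994 = 2723.6 / 0.952 = 2860.92.

R$2,860.92 million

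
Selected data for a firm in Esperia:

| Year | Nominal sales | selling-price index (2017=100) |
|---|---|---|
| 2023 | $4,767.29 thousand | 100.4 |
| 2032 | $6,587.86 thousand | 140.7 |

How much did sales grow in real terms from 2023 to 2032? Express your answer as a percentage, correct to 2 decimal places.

-1.39%

Deflate each year: 2023 → 4767.29/1.004 = 4748.30; 2032 → 6587.86/1.407 = 4682.20.
So real sales changed by 4682.20/4748.30 − 1 = -0.0139, i.e. -1.39%.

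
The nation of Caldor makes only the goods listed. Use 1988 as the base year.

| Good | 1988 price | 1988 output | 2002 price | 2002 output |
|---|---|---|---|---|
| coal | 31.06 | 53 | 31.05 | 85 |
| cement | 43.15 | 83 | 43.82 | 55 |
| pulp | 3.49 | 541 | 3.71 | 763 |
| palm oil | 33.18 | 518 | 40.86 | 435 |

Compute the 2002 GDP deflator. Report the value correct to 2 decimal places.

116.03

Nominal GDP 2002 = 31.05·85 + 43.82·55 + 3.71·763 + 40.86·435 = 25654.18.
Real GDP 2002 (at 1988 prices) = 31.06·85 + 43.15·55 + 3.49·763 + 33.18·435 = 22109.52.
Deflator = Nominal/Real × 100 = 25654.18/22109.52 × 100 = 116.032.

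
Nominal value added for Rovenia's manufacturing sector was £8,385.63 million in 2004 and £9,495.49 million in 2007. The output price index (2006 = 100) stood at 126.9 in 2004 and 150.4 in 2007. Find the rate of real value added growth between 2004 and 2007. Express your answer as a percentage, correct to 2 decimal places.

Deflate each year: 2004 → 8385.63/1.269 = 6608.06; 2007 → 9495.49/1.504 = 6313.49.
So real value added changed by 6313.49/6608.06 − 1 = -0.0446, i.e. -4.46%.

-4.46%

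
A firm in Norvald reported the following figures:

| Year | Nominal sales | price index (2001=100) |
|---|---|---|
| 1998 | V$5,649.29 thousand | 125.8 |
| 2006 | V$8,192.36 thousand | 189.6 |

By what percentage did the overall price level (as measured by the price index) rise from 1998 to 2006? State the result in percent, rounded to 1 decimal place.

Price-level change = 189.6 / 125.8 − 1 = 0.5072.

50.7%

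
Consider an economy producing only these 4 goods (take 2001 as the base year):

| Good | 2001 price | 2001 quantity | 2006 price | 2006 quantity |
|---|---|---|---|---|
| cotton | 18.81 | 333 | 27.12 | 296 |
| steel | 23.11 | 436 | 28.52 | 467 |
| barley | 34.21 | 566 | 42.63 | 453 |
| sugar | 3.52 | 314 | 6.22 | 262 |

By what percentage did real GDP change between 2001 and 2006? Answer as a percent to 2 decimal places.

-10.94%

Real GDP 2001 = Nominal GDP 2001 = 18.81·333 + 23.11·436 + 34.21·566 + 3.52·314 = 36807.83.
Real GDP 2006 (at 2001 prices) = 18.81·296 + 23.11·467 + 34.21·453 + 3.52·262 = 32779.50.
Real growth = 32779.50/36807.83 − 1 = -0.1094.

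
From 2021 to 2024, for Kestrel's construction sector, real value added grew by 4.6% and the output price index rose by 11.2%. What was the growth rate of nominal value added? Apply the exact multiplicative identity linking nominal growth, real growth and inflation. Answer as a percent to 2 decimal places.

16.32%

(1 + g_nom) = (1 + g_real)(1 + π) = 1.0460 × 1.1120 = 1.16315.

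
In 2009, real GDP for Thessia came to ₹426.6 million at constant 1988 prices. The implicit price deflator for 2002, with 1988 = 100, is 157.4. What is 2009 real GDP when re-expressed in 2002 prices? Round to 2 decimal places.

₹671.47 million

Real GDP in 2002 prices = Real GDP in 1988 prices × (P_2002/P_1988) = 426.6 × 1.574 = 671.47.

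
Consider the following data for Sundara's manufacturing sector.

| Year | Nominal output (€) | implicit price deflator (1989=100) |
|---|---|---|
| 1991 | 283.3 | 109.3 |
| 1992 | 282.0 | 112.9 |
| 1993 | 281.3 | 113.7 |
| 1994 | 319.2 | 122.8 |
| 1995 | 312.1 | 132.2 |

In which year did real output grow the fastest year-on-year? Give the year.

1994

1992: real = 282.0/1.129 = 249.78; growth vs 1991 (259.19) = -3.63%.
1993: real = 281.3/1.137 = 247.41; growth vs 1992 (249.78) = -0.95%.
1994: real = 319.2/1.228 = 259.93; growth vs 1993 (247.41) = 5.06%.
1995: real = 312.1/1.322 = 236.08; growth vs 1994 (259.93) = -9.18%.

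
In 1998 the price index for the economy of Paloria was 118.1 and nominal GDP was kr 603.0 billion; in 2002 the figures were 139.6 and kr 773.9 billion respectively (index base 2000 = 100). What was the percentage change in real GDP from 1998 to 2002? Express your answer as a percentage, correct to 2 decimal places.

Deflate each year: 1998 → 603.0/1.181 = 510.58; 2002 → 773.9/1.396 = 554.37.
So real GDP changed by 554.37/510.58 − 1 = 0.0858, i.e. 8.58%.

8.58%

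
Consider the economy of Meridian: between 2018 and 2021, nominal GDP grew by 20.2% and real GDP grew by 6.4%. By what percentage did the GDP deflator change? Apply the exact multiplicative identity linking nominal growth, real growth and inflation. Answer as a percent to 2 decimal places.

(1 + g_nom) = (1 + g_real)(1 + π), so π = 1.2020 / 1.0640 − 1 = 0.12970.

12.97%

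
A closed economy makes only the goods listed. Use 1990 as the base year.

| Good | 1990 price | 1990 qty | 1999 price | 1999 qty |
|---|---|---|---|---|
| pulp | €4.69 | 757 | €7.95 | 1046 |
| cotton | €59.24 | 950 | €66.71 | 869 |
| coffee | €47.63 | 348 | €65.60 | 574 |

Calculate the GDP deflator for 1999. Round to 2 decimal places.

Nominal GDP 1999 = 7.95·1046 + 66.71·869 + 65.60·574 = 103941.09.
Real GDP 1999 (at 1990 prices) = 4.69·1046 + 59.24·869 + 47.63·574 = 83724.92.
Deflator = Nominal/Real × 100 = 103941.09/83724.92 × 100 = 124.146.

124.15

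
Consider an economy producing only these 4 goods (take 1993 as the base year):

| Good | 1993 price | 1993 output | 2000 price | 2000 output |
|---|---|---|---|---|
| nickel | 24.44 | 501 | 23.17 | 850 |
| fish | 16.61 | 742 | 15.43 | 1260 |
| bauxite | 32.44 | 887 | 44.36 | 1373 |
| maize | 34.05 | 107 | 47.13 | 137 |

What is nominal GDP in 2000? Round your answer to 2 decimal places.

106499.39

Nominal GDP 2000 = Σ (p_2000 × q_2000) = 23.17·850 + 15.43·1260 + 44.36·1373 + 47.13·137 = 106499.39.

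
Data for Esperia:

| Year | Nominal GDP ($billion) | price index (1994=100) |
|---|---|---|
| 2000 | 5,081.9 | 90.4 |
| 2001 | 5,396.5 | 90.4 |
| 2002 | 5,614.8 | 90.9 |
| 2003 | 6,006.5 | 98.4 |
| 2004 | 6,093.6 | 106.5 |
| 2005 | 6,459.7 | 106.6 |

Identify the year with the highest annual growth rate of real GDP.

2001: real = 5396.5/0.904 = 5969.58; growth vs 2000 (5621.57) = 6.19%.
2002: real = 5614.8/0.909 = 6176.90; growth vs 2001 (5969.58) = 3.47%.
2003: real = 6006.5/0.984 = 6104.17; growth vs 2002 (6176.90) = -1.18%.
2004: real = 6093.6/1.065 = 5721.69; growth vs 2003 (6104.17) = -6.27%.
2005: real = 6459.7/1.066 = 6059.76; growth vs 2004 (5721.69) = 5.91%.

2001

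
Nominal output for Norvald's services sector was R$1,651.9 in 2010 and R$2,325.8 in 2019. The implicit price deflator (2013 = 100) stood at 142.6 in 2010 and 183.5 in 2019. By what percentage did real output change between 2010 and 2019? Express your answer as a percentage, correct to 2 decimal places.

Real output 2010 = 1651.9 / 1.426 = 1158.42.
Real output 2019 = 2325.8 / 1.835 = 1267.47.
Real growth = 1267.47 / 1158.42 − 1 = 0.0941.

9.41%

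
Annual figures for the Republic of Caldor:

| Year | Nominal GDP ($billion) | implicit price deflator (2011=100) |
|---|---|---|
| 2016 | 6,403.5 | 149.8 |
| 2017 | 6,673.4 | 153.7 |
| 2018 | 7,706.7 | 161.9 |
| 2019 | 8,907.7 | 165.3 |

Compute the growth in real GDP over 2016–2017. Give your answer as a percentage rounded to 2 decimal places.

1.57%

Real GDP 2016 = 6403.5/1.498 = 4274.70.
Real GDP 2017 = 6673.4/1.537 = 4341.83.
Change = 4341.83/4274.70 − 1 = 0.0157.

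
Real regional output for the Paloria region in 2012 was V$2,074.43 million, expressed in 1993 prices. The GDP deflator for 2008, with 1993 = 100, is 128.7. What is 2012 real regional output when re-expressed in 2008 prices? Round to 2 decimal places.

Real regional output in 2008 prices = Real regional output in 1993 prices × (P_2008/P_1993) = 2074.43 × 1.287 = 2669.79.

V$2,669.79 million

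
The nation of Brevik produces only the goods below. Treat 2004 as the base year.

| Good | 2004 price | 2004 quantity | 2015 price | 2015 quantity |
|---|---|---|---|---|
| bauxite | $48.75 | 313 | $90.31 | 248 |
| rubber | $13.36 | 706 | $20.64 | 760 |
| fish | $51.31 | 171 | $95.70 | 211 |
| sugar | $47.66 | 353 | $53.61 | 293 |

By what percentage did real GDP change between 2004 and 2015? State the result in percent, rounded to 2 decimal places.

Real GDP 2004 = Nominal GDP 2004 = 48.75·313 + 13.36·706 + 51.31·171 + 47.66·353 = 50288.90.
Real GDP 2015 (at 2004 prices) = 48.75·248 + 13.36·760 + 51.31·211 + 47.66·293 = 47034.39.
Real growth = 47034.39/50288.90 − 1 = -0.0647.

-6.47%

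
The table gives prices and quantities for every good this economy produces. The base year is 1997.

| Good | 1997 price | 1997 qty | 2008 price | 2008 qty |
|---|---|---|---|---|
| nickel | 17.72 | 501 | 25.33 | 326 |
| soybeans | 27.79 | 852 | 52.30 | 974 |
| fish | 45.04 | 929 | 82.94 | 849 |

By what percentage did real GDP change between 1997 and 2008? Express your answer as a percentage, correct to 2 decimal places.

Real GDP 1997 = Nominal GDP 1997 = 17.72·501 + 27.79·852 + 45.04·929 = 74396.96.
Real GDP 2008 (at 1997 prices) = 17.72·326 + 27.79·974 + 45.04·849 = 71083.14.
Real growth = 71083.14/74396.96 − 1 = -0.0445.

-4.45%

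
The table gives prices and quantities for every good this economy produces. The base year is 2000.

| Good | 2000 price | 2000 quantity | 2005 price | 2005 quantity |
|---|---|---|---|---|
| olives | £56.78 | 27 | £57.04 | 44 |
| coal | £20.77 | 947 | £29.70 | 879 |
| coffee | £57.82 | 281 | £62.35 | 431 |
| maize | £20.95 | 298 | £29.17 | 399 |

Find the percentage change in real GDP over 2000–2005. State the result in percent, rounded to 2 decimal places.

23.67%

Real GDP 2000 = Nominal GDP 2000 = 56.78·27 + 20.77·947 + 57.82·281 + 20.95·298 = 43692.77.
Real GDP 2005 (at 2000 prices) = 56.78·44 + 20.77·879 + 57.82·431 + 20.95·399 = 54034.62.
Real growth = 54034.62/43692.77 − 1 = 0.2367.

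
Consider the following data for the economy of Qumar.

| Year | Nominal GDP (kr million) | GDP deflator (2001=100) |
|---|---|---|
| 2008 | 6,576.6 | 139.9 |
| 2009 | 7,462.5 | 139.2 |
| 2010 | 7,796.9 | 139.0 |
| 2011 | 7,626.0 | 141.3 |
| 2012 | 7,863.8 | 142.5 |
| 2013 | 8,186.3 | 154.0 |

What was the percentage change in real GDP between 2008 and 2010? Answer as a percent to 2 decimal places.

Real GDP 2008 = 6576.6/1.399 = 4700.93.
Real GDP 2010 = 7796.9/1.390 = 5609.28.
Change = 5609.28/4700.93 − 1 = 0.1932.

19.32%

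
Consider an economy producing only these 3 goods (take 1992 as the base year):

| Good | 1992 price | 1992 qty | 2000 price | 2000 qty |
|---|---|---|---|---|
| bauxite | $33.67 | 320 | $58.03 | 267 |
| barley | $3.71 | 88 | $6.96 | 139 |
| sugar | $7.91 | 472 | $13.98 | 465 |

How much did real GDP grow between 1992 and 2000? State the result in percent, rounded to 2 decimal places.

Real GDP 1992 = Nominal GDP 1992 = 33.67·320 + 3.71·88 + 7.91·472 = 14834.40.
Real GDP 2000 (at 1992 prices) = 33.67·267 + 3.71·139 + 7.91·465 = 13183.73.
Real growth = 13183.73/14834.40 − 1 = -0.1113.

-11.13%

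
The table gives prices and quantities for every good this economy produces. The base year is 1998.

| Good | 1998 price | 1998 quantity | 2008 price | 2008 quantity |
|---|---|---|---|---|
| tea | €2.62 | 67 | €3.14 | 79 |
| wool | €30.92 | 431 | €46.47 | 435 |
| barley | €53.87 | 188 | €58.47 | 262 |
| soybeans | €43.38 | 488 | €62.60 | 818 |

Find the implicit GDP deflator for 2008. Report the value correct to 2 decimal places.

Nominal GDP 2008 = 3.14·79 + 46.47·435 + 58.47·262 + 62.60·818 = 86988.45.
Real GDP 2008 (at 1998 prices) = 2.62·79 + 30.92·435 + 53.87·262 + 43.38·818 = 63255.96.
Deflator = Nominal/Real × 100 = 86988.45/63255.96 × 100 = 137.518.

137.52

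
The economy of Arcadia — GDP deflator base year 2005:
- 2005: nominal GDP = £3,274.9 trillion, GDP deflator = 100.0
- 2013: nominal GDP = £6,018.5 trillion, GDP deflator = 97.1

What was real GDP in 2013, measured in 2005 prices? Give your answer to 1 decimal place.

£6,198.2 trillion

Real GDP = Nominal / (GDP deflator/100) = 6018.5 / 0.971 = 6198.25.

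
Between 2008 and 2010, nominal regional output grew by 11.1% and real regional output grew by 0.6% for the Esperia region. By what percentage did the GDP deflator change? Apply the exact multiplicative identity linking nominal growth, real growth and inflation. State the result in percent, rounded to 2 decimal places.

10.44%

(1 + g_nom) = (1 + g_real)(1 + π), so π = 1.1110 / 1.0060 − 1 = 0.10437.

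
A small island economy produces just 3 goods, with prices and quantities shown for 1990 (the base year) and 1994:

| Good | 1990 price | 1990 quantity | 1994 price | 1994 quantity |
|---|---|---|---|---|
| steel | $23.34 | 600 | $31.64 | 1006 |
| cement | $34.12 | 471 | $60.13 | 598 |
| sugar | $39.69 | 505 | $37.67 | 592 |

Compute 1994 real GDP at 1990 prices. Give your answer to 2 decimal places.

$67380.28

Real GDP 1994 = Σ (p_1990 × q_1994) = 23.34·1006 + 34.12·598 + 39.69·592 = 67380.28.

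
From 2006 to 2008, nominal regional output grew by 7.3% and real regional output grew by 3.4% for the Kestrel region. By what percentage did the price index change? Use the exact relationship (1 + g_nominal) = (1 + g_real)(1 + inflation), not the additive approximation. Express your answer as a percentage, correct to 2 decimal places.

3.77%

(1 + g_nom) = (1 + g_real)(1 + π), so π = 1.0730 / 1.0340 − 1 = 0.03772.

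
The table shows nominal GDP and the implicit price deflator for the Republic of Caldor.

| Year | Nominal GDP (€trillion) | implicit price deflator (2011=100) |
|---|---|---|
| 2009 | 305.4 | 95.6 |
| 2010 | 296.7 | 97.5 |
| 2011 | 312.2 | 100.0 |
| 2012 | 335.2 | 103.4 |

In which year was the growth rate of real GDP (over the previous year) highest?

2012

2010: real = 296.7/0.975 = 304.31; growth vs 2009 (319.46) = -4.74%.
2011: real = 312.2/1.000 = 312.20; growth vs 2010 (304.31) = 2.59%.
2012: real = 335.2/1.034 = 324.18; growth vs 2011 (312.20) = 3.84%.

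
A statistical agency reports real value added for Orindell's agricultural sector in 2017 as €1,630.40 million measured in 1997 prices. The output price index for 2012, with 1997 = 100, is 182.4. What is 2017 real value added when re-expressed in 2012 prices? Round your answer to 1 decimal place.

€2,973.8 million

Real value added in 2012 prices = Real value added in 1997 prices × (P_2012/P_1997) = 1630.40 × 1.824 = 2973.85.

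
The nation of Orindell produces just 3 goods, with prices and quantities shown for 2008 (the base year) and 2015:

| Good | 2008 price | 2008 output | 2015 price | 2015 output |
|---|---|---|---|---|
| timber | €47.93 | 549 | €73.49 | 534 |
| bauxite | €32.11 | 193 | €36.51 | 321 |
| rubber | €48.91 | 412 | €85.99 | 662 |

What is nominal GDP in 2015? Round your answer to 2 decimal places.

Nominal GDP 2015 = Σ (p_2015 × q_2015) = 73.49·534 + 36.51·321 + 85.99·662 = 107888.75.

€107888.75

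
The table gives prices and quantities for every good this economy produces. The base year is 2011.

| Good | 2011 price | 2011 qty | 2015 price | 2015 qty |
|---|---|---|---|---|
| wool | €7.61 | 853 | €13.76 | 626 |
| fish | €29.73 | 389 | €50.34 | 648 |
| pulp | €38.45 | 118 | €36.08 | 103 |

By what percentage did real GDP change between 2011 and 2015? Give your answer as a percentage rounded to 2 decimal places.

Real GDP 2011 = Nominal GDP 2011 = 7.61·853 + 29.73·389 + 38.45·118 = 22593.40.
Real GDP 2015 (at 2011 prices) = 7.61·626 + 29.73·648 + 38.45·103 = 27989.25.
Real growth = 27989.25/22593.40 − 1 = 0.2388.

23.88%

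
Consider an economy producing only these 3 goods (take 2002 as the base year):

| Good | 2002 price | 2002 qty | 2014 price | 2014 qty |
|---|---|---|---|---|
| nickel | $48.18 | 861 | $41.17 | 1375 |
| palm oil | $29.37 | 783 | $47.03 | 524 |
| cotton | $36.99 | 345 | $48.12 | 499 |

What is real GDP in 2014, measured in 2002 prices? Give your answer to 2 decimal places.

Real GDP 2014 = Σ (p_2002 × q_2014) = 48.18·1375 + 29.37·524 + 36.99·499 = 100095.39.

$100095.39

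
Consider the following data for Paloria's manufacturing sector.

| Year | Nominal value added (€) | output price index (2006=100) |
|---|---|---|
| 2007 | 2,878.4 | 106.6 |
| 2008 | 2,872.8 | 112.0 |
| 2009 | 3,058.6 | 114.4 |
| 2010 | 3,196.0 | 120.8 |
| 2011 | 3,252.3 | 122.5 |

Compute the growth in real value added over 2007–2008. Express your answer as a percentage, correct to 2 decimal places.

-5.01%

Real value added 2007 = 2878.4/1.066 = 2700.19.
Real value added 2008 = 2872.8/1.120 = 2565.00.
Change = 2565.00/2700.19 − 1 = -0.0501.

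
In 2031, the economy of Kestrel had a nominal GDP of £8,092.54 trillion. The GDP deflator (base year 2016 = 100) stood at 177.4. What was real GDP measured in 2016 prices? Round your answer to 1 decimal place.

£4,561.7 trillion

Real GDP = Nominal / (GDP deflator/100) = 8092.54 / 1.774 = 4561.75.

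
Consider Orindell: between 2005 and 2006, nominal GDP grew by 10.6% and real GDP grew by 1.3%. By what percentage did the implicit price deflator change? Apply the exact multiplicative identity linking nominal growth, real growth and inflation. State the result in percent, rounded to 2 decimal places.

9.18%

(1 + g_nom) = (1 + g_real)(1 + π), so π = 1.1060 / 1.0130 − 1 = 0.09181.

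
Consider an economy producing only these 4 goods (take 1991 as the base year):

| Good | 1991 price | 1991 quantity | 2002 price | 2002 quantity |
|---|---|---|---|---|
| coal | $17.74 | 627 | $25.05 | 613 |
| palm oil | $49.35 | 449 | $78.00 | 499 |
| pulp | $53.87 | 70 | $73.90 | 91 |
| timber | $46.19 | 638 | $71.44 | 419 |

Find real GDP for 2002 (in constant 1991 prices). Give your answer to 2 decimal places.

Real GDP 2002 = Σ (p_1991 × q_2002) = 17.74·613 + 49.35·499 + 53.87·91 + 46.19·419 = 59756.05.

$59756.05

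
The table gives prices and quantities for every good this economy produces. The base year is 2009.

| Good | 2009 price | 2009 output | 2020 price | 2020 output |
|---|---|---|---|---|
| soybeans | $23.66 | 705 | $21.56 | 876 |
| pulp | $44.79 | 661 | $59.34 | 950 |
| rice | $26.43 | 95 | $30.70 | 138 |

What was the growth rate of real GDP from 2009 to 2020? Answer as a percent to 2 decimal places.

Real GDP 2009 = Nominal GDP 2009 = 23.66·705 + 44.79·661 + 26.43·95 = 48797.34.
Real GDP 2020 (at 2009 prices) = 23.66·876 + 44.79·950 + 26.43·138 = 66924.00.
Real growth = 66924.00/48797.34 − 1 = 0.3715.

37.15%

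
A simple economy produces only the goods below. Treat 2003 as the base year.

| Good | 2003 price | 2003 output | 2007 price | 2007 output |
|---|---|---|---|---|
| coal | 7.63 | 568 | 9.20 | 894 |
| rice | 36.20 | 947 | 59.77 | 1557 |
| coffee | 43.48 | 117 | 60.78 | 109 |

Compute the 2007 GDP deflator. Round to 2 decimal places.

Nominal GDP 2007 = 9.20·894 + 59.77·1557 + 60.78·109 = 107911.71.
Real GDP 2007 (at 2003 prices) = 7.63·894 + 36.20·1557 + 43.48·109 = 67923.94.
Deflator = Nominal/Real × 100 = 107911.71/67923.94 × 100 = 158.871.

158.87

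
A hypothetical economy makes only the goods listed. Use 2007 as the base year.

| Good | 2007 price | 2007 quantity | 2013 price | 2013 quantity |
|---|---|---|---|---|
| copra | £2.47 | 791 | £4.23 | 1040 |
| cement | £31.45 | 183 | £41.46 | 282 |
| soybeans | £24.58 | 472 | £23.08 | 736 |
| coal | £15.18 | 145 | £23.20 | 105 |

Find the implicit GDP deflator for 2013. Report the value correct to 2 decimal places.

114.11

Nominal GDP 2013 = 4.23·1040 + 41.46·282 + 23.08·736 + 23.20·105 = 35513.80.
Real GDP 2013 (at 2007 prices) = 2.47·1040 + 31.45·282 + 24.58·736 + 15.18·105 = 31122.48.
Deflator = Nominal/Real × 100 = 35513.80/31122.48 × 100 = 114.110.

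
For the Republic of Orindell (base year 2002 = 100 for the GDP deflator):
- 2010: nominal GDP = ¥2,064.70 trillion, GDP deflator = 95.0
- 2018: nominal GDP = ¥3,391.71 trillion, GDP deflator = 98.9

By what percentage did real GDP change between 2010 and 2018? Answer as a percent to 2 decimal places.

57.79%

Deflate each year: 2010 → 2064.70/0.950 = 2173.37; 2018 → 3391.71/0.989 = 3429.43.
So real GDP changed by 3429.43/2173.37 − 1 = 0.5779, i.e. 57.79%.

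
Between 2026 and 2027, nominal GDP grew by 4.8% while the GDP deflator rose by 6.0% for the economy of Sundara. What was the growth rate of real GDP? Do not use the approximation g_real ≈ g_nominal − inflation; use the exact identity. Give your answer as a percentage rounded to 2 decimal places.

(1 + g_nom) = (1 + g_real)(1 + π), so g_real = 1.0480 / 1.0600 − 1 = -0.01132.

-1.13%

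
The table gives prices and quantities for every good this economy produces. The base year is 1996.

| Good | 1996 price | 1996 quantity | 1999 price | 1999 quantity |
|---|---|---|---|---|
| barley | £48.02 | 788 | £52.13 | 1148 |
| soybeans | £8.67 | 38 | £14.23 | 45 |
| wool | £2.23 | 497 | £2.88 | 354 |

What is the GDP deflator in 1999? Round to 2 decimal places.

Nominal GDP 1999 = 52.13·1148 + 14.23·45 + 2.88·354 = 61505.11.
Real GDP 1999 (at 1996 prices) = 48.02·1148 + 8.67·45 + 2.23·354 = 56306.53.
Deflator = Nominal/Real × 100 = 61505.11/56306.53 × 100 = 109.233.

109.23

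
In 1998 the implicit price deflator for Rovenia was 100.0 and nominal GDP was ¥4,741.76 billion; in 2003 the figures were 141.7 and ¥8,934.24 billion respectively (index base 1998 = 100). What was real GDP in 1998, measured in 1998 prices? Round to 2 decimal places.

Real GDP = Nominal / (implicit price deflator/100) = 4741.76 / 1.000 = 4741.76.

¥4,741.76 billion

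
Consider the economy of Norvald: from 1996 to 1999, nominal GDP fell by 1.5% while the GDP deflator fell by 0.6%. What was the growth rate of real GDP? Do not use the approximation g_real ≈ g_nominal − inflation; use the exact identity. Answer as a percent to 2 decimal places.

-0.91%

(1 + g_nom) = (1 + g_real)(1 + π), so g_real = 0.9850 / 0.9940 − 1 = -0.00905.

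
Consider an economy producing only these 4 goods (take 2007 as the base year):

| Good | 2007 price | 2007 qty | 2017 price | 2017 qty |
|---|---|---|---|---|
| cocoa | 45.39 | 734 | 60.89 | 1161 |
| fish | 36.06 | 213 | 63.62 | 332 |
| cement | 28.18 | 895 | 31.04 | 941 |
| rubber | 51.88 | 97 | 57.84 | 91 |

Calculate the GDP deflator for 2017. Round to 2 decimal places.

131.68

Nominal GDP 2017 = 60.89·1161 + 63.62·332 + 31.04·941 + 57.84·91 = 126287.21.
Real GDP 2017 (at 2007 prices) = 45.39·1161 + 36.06·332 + 28.18·941 + 51.88·91 = 95908.17.
Deflator = Nominal/Real × 100 = 126287.21/95908.17 × 100 = 131.675.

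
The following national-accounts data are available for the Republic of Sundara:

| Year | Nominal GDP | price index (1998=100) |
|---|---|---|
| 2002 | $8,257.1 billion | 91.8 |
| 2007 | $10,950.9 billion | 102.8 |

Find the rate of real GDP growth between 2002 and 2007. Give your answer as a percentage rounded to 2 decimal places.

18.43%

Real GDP 2002 = 8257.1 / 0.918 = 8994.66.
Real GDP 2007 = 10950.9 / 1.028 = 10652.63.
Real growth = 10652.63 / 8994.66 − 1 = 0.1843.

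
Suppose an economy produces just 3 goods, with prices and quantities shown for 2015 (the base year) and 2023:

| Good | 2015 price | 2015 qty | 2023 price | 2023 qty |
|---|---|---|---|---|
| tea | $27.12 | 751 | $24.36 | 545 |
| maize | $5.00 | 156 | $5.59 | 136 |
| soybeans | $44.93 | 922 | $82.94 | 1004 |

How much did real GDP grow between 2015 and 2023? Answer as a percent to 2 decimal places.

Real GDP 2015 = Nominal GDP 2015 = 27.12·751 + 5.00·156 + 44.93·922 = 62572.58.
Real GDP 2023 (at 2015 prices) = 27.12·545 + 5.00·136 + 44.93·1004 = 60570.12.
Real growth = 60570.12/62572.58 − 1 = -0.0320.

-3.20%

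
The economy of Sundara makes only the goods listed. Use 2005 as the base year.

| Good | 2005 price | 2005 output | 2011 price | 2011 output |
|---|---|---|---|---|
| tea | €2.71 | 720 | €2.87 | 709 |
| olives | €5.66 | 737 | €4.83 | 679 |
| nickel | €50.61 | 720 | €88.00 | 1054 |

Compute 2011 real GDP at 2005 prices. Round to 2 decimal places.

Real GDP 2011 = Σ (p_2005 × q_2011) = 2.71·709 + 5.66·679 + 50.61·1054 = 59107.47.

€59107.47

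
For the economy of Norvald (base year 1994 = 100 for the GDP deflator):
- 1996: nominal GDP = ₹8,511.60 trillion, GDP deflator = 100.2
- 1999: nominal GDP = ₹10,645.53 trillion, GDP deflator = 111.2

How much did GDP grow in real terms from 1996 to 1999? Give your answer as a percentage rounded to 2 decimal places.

Real GDP 1996 = 8511.60 / 1.002 = 8494.61.
Real GDP 1999 = 10645.53 / 1.112 = 9573.32.
Real growth = 9573.32 / 8494.61 − 1 = 0.1270.

12.70%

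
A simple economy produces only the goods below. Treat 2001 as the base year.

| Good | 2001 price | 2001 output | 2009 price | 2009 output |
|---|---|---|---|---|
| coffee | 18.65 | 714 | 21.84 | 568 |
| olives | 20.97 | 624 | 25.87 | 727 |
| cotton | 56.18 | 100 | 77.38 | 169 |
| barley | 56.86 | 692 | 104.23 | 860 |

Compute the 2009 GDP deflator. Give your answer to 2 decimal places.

159.00

Nominal GDP 2009 = 21.84·568 + 25.87·727 + 77.38·169 + 104.23·860 = 133927.63.
Real GDP 2009 (at 2001 prices) = 18.65·568 + 20.97·727 + 56.18·169 + 56.86·860 = 84232.41.
Deflator = Nominal/Real × 100 = 133927.63/84232.41 × 100 = 158.998.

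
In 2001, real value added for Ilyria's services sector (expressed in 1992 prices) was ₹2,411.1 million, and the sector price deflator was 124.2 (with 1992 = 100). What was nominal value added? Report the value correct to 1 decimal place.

₹2,994.6 million

Nominal value added = Real × (sector price deflator/100) = 2411.1 × 1.242 = 2994.59.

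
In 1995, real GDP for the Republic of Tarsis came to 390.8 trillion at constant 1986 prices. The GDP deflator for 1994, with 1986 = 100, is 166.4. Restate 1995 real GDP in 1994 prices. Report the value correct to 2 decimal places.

Real GDP in 1994 prices = Real GDP in 1986 prices × (P_1994/P_1986) = 390.8 × 1.664 = 650.29.

650.29 trillion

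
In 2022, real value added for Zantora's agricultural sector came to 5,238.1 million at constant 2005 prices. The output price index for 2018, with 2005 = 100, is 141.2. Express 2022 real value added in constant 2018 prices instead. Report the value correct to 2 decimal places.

Real value added in 2018 prices = Real value added in 2005 prices × (P_2018/P_2005) = 5238.1 × 1.412 = 7396.20.

7,396.20 million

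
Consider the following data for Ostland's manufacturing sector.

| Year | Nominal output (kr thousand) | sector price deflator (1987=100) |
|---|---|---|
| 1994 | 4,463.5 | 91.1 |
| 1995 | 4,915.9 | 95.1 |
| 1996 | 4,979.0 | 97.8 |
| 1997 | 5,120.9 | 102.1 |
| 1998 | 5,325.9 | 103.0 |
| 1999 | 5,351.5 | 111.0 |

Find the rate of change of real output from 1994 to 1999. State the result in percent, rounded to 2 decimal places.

-1.60%

Real output 1994 = 4463.5/0.911 = 4899.56.
Real output 1999 = 5351.5/1.110 = 4821.17.
Change = 4821.17/4899.56 − 1 = -0.0160.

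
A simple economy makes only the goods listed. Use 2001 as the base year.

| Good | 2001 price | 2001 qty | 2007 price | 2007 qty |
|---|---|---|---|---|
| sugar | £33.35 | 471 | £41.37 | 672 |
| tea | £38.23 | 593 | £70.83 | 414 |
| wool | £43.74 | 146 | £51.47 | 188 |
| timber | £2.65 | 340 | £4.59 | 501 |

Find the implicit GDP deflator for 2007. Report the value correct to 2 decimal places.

Nominal GDP 2007 = 41.37·672 + 70.83·414 + 51.47·188 + 4.59·501 = 69100.21.
Real GDP 2007 (at 2001 prices) = 33.35·672 + 38.23·414 + 43.74·188 + 2.65·501 = 47789.19.
Deflator = Nominal/Real × 100 = 69100.21/47789.19 × 100 = 144.594.

144.59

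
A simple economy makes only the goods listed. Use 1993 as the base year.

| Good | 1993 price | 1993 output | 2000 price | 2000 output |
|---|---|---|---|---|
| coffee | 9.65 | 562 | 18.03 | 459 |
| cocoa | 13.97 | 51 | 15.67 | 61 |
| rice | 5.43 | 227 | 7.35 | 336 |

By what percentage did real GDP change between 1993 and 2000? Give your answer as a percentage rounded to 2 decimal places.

-3.56%

Real GDP 1993 = Nominal GDP 1993 = 9.65·562 + 13.97·51 + 5.43·227 = 7368.38.
Real GDP 2000 (at 1993 prices) = 9.65·459 + 13.97·61 + 5.43·336 = 7106.00.
Real growth = 7106.00/7368.38 − 1 = -0.0356.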